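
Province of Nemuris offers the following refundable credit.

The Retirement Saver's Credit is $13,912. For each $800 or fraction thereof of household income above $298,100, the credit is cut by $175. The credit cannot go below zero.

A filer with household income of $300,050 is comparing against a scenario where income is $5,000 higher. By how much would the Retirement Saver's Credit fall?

$1,050

At $300,050 — income exceeds $298,100 by $1,950, which is 3 full-or-partial $800 increments; reduction = 3 × $175 = $525, leaving $13,387.
At $305,050 — income exceeds $298,100 by $6,950, which is 9 full-or-partial $800 increments; reduction = 9 × $175 = $1,575, leaving $12,337.
Lost: $13,387 − $12,337 = $1,050.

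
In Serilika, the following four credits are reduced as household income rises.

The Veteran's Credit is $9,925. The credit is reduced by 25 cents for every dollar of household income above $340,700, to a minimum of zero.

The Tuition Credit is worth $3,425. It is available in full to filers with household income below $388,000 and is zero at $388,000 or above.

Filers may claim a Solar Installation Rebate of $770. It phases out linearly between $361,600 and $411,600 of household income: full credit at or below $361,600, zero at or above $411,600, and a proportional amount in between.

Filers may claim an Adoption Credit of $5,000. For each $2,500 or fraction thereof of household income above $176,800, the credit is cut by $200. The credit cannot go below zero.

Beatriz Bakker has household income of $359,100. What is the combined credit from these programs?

$9,520

Veteran's Credit: 25% of the $18,400 excess over $340,700 is $4,600; credit = $9,925 − $4,600 = $5,325.
Tuition Credit: $359,100 is below the $388,000 cutoff, so the full $3,425 applies.
Solar Installation Rebate: $359,100 is at or below the $361,600 threshold, so the full $770 applies.
Adoption Credit: income exceeds $176,800 by $182,300 → 73 increments × $200 = $14,600 ≥ base, so the credit is $0.
Total: $5,325 + $3,425 + $770 + $0 = $9,520.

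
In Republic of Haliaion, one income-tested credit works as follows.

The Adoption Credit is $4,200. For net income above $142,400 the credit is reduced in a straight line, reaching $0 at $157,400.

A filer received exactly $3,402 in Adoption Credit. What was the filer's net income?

$145,250

$3,402 is 3,402/4,200 of the full $4,200, so 798/4,200 of the $15,000 range has been used: income = $142,400 + $15,000 × 798/4,200 = $145,250.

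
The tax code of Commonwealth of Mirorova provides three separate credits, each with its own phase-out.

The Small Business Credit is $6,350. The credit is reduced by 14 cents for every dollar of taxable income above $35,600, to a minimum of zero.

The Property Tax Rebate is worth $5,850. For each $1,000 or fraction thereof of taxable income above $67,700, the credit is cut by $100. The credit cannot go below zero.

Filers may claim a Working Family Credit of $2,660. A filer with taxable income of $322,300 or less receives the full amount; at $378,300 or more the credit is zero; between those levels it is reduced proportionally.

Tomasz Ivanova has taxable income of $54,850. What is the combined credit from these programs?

Small Business Credit: 14% of the $19,250 excess over $35,600 is $2,695; credit = $6,350 − $2,695 = $3,655.
Property Tax Rebate: $54,850 is at or below the $67,700 threshold, so the full $5,850 applies.
Working Family Credit: $54,850 is at or below the $322,300 threshold, so the full $2,660 applies.
Total: $3,655 + $5,850 + $2,660 = $12,165.

$12,165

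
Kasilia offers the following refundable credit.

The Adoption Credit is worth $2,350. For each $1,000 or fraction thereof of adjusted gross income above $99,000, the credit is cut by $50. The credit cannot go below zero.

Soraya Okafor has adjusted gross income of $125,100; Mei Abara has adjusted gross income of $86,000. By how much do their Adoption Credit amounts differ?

Soraya ($125,100): Adoption Credit: income exceeds $99,000 by $26,100, which is 27 full-or-partial $1,000 increments; reduction = 27 × $50 = $1,350, leaving $1,000.
Mei ($86,000): Adoption Credit: $86,000 is at or below the $99,000 threshold, so the full $2,350 applies.
Difference: |$1,000 − $2,350| = $1,350.

$1,350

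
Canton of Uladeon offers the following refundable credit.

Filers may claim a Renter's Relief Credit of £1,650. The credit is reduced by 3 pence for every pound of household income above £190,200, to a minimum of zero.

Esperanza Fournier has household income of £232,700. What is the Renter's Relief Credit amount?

£375

Renter's Relief Credit: 3% of the £42,500 excess over £190,200 is £1,275; credit = £1,650 − £1,275 = £375.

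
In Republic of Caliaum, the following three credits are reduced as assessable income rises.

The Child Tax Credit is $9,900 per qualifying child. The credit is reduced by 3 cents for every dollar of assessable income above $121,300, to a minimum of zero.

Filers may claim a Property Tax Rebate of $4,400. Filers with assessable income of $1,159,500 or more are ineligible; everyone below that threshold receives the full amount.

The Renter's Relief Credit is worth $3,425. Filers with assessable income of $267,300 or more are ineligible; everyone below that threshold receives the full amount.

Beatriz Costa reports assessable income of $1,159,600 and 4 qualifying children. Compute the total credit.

Child Tax Credit: base = 4 × $9,900 = $39,600. 3% of the $1,038,300 excess over $121,300 is $31,149; credit = $39,600 − $31,149 = $8,451.
Property Tax Rebate: $1,159,600 meets or exceeds the $1,159,500 cutoff, so the credit is $0.
Renter's Relief Credit: $1,159,600 meets or exceeds the $267,300 cutoff, so the credit is $0.
Total: $8,451 + $0 + $0 = $8,451.

$8,451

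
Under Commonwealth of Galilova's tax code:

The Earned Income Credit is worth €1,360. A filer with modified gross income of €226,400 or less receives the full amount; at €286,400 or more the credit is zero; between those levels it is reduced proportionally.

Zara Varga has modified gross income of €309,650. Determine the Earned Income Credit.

€0

Earned Income Credit: €309,650 is at or above €286,400, so the credit is €0.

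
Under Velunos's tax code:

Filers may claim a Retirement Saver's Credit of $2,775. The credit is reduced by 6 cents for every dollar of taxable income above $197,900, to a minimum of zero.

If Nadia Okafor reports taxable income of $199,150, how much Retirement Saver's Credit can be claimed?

Retirement Saver's Credit: 6% of the $1,250 excess over $197,900 is $75; credit = $2,775 − $75 = $2,700.

$2,700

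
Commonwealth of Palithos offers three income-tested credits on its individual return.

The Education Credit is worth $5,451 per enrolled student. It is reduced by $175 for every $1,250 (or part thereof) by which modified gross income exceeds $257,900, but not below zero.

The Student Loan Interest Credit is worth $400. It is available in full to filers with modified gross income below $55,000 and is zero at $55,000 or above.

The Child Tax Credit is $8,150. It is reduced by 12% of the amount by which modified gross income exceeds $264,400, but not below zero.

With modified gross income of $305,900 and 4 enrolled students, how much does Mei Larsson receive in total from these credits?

$18,149

Education Credit: base = 4 × $5,451 = $21,804. income exceeds $257,900 by $48,000, which is 39 full-or-partial $1,250 increments; reduction = 39 × $175 = $6,825, leaving $14,979.
Student Loan Interest Credit: $305,900 meets or exceeds the $55,000 cutoff, so the credit is $0.
Child Tax Credit: 12% of the $41,500 excess over $264,400 is $4,980; credit = $8,150 − $4,980 = $3,170.
Total: $14,979 + $0 + $3,170 = $18,149.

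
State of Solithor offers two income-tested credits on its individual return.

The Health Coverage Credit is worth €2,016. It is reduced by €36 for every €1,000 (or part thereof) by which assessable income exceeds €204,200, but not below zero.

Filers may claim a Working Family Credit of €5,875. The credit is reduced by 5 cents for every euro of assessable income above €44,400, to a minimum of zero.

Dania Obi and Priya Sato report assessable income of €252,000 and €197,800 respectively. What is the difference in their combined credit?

€1,728

Dania (€252,000): Health Coverage Credit: income exceeds €204,200 by €47,800, which is 48 full-or-partial €1,000 increments; reduction = 48 × €36 = €1,728, leaving €288. Working Family Credit: 5% of the €207,600 excess over €44,400 is €10,380 ≥ base, so the credit is €0. total €288 + €0 = €288
Priya (€197,800): Health Coverage Credit: €197,800 is at or below the €204,200 threshold, so the full €2,016 applies. Working Family Credit: 5% of the €153,400 excess over €44,400 is €7,670 ≥ base, so the credit is €0. total €2,016 + €0 = €2,016
Difference: |€288 − €2,016| = €1,728.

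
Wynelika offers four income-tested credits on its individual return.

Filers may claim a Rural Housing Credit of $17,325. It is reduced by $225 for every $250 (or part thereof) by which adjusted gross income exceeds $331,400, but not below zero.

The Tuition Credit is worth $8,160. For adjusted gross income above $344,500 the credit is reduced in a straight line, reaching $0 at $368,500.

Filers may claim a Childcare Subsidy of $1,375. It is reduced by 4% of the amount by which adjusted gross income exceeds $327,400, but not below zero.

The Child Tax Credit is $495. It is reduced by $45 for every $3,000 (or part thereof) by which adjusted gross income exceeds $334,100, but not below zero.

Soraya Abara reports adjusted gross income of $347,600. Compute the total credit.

$10,643

Rural Housing Credit: income exceeds $331,400 by $16,200, which is 65 full-or-partial $250 increments; reduction = 65 × $225 = $14,625, leaving $2,700.
Tuition Credit: $347,600 is $3,100 into a $24,000 phase-out range, leaving 20,900/24,000 of the credit: $8,160 × 20,900/24,000 = $7,106.
Childcare Subsidy: 4% of the $20,200 excess over $327,400 is $808; credit = $1,375 − $808 = $567.
Child Tax Credit: income exceeds $334,100 by $13,500, which is 5 full-or-partial $3,000 increments; reduction = 5 × $45 = $225, leaving $270.
Total: $2,700 + $7,106 + $567 + $270 = $10,643.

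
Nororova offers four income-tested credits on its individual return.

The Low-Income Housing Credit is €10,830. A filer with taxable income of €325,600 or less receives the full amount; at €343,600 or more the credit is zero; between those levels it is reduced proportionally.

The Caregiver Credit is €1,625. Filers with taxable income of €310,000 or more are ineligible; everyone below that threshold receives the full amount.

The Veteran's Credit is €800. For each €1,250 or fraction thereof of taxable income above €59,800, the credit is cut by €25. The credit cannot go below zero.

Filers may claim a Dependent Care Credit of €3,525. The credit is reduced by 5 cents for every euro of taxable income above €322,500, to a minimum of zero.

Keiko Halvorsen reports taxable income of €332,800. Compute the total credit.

Low-Income Housing Credit: €332,800 is €7,200 into a €18,000 phase-out range, leaving 10,800/18,000 of the credit: €10,830 × 10,800/18,000 = €6,498.
Caregiver Credit: €332,800 meets or exceeds the €310,000 cutoff, so the credit is €0.
Veteran's Credit: income exceeds €59,800 by €273,000 → 219 increments × €25 = €5,475 ≥ base, so the credit is €0.
Dependent Care Credit: 5% of the €10,300 excess over €322,500 is €515; credit = €3,525 − €515 = €3,010.
Total: €6,498 + €0 + €0 + €3,010 = €9,508.

€9,508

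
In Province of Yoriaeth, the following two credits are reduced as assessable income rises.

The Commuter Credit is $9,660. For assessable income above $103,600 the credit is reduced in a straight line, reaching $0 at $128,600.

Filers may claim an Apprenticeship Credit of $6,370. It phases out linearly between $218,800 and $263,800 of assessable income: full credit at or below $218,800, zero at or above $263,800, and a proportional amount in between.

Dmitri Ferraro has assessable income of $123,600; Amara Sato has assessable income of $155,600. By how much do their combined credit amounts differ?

$1,932

Dmitri ($123,600): Commuter Credit: $123,600 is $20,000 into a $25,000 phase-out range, leaving 5,000/25,000 of the credit: $9,660 × 5,000/25,000 = $1,932. Apprenticeship Credit: $123,600 is at or below the $218,800 threshold, so the full $6,370 applies. total $1,932 + $6,370 = $8,302
Amara ($155,600): Commuter Credit: $155,600 is at or above $128,600, so the credit is $0. Apprenticeship Credit: $155,600 is at or below the $218,800 threshold, so the full $6,370 applies. total $0 + $6,370 = $6,370
Difference: |$8,302 − $6,370| = $1,932.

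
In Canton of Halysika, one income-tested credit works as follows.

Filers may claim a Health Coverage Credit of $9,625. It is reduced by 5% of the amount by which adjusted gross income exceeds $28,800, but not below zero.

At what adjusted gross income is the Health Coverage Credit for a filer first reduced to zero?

The credit falls by 5% of each dollar above $28,800, so it reaches zero when the excess is $9,625 / 5% = $192,500: income = $28,800 + $192,500 = $221,300.

$221,300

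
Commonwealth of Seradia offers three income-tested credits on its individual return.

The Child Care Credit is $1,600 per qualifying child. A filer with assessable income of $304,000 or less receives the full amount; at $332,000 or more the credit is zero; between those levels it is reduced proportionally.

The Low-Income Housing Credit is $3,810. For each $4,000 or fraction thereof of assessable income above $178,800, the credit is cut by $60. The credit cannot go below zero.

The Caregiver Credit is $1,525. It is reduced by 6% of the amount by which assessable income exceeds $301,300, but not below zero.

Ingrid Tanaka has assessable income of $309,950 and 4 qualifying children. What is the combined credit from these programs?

$7,876

Child Care Credit: base = 4 × $1,600 = $6,400. $309,950 is $5,950 into a $28,000 phase-out range, leaving 22,050/28,000 of the credit: $6,400 × 22,050/28,000 = $5,040.
Low-Income Housing Credit: income exceeds $178,800 by $131,150, which is 33 full-or-partial $4,000 increments; reduction = 33 × $60 = $1,980, leaving $1,830.
Caregiver Credit: 6% of the $8,650 excess over $301,300 is $519; credit = $1,525 − $519 = $1,006.
Total: $5,040 + $1,830 + $1,006 = $7,876.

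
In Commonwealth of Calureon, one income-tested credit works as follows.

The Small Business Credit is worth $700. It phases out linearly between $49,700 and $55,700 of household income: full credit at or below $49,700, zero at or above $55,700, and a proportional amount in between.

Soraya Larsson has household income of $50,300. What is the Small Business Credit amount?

Small Business Credit: $50,300 is $600 into a $6,000 phase-out range, leaving 5,400/6,000 of the credit: $700 × 5,400/6,000 = $630.

$630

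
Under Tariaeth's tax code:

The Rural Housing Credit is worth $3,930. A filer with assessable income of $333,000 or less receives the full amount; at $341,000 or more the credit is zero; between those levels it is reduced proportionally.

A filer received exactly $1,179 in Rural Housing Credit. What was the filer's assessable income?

$1,179 is 1,179/3,930 of the full $3,930, so 2,751/3,930 of the $8,000 range has been used: income = $333,000 + $8,000 × 2,751/3,930 = $338,600.

$338,600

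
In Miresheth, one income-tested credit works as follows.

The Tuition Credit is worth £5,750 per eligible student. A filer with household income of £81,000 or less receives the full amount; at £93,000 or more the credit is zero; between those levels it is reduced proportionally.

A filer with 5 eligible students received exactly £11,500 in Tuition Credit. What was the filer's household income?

Full credit = 5 × £5,750 = £28,750.
£11,500 is 11,500/28,750 of the full £28,750, so 17,250/28,750 of the £12,000 range has been used: income = £81,000 + £12,000 × 17,250/28,750 = £88,200.

£88,200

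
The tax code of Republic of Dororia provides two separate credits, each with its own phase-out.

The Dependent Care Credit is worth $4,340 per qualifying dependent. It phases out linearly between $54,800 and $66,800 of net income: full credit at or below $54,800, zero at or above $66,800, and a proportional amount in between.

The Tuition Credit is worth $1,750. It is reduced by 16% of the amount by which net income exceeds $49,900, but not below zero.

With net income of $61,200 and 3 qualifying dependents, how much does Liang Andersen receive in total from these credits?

$6,076

Dependent Care Credit: base = 3 × $4,340 = $13,020. $61,200 is $6,400 into a $12,000 phase-out range, leaving 5,600/12,000 of the credit: $13,020 × 5,600/12,000 = $6,076.
Tuition Credit: 16% of the $11,300 excess over $49,900 is $1,808 ≥ base, so the credit is $0.
Total: $6,076 + $0 = $6,076.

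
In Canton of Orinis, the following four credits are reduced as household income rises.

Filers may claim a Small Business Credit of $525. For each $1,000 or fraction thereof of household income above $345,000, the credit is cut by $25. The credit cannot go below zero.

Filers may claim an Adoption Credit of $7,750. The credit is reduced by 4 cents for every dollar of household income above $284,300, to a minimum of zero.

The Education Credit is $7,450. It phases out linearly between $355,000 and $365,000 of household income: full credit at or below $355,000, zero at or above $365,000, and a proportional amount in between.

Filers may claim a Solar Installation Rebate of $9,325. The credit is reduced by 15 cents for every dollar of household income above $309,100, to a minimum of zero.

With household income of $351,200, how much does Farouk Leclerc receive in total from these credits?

$15,884

Small Business Credit: income exceeds $345,000 by $6,200, which is 7 full-or-partial $1,000 increments; reduction = 7 × $25 = $175, leaving $350.
Adoption Credit: 4% of the $66,900 excess over $284,300 is $2,676; credit = $7,750 − $2,676 = $5,074.
Education Credit: $351,200 is at or below the $355,000 threshold, so the full $7,450 applies.
Solar Installation Rebate: 15% of the $42,100 excess over $309,100 is $6,315; credit = $9,325 − $6,315 = $3,010.
Total: $350 + $5,074 + $7,450 + $3,010 = $15,884.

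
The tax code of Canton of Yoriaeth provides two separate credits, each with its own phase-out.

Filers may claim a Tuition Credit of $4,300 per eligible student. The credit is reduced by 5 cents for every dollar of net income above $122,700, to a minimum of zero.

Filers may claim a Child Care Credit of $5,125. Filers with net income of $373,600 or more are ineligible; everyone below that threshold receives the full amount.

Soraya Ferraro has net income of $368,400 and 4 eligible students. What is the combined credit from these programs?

Tuition Credit: base = 4 × $4,300 = $17,200. 5% of the $245,700 excess over $122,700 is $12,285; credit = $17,200 − $12,285 = $4,915.
Child Care Credit: $368,400 is below the $373,600 cutoff, so the full $5,125 applies.
Total: $4,915 + $5,125 = $10,040.

$10,040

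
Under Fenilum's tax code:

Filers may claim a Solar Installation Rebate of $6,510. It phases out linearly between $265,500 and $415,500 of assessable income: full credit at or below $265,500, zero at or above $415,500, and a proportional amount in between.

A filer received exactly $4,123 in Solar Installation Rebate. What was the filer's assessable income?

$320,500

$4,123 is 4,123/6,510 of the full $6,510, so 2,387/6,510 of the $150,000 range has been used: income = $265,500 + $150,000 × 2,387/6,510 = $320,500.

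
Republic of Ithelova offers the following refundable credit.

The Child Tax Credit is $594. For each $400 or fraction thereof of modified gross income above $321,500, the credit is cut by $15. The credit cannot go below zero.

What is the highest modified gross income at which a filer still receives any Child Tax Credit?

$337,100

After 39 increments the reduction is 39 × $15 = $585, leaving $9; one more increment wipes it out. Increment 39 ends at excess 39 × $400 = $15,600, so the highest qualifying income is $321,500 + $15,600 = $337,100.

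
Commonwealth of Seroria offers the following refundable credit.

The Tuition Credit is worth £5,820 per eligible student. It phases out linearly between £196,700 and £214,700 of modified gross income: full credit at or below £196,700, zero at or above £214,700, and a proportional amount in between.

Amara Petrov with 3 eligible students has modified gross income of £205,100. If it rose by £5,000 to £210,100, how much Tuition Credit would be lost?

At £205,100 — base = 3 × £5,820 = £17,460. £205,100 is £8,400 into a £18,000 phase-out range, leaving 9,600/18,000 of the credit: £17,460 × 9,600/18,000 = £9,312.
At £210,100 — base = 3 × £5,820 = £17,460. £210,100 is £13,400 into a £18,000 phase-out range, leaving 4,600/18,000 of the credit: £17,460 × 4,600/18,000 = £4,462.
Lost: £9,312 − £4,462 = £4,850.

£4,850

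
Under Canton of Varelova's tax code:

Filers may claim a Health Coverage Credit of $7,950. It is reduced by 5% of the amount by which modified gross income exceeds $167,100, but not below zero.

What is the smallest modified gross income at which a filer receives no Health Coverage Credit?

$326,100

The credit falls by 5% of each dollar above $167,100, so it reaches zero when the excess is $7,950 / 5% = $159,000: income = $167,100 + $159,000 = $326,100.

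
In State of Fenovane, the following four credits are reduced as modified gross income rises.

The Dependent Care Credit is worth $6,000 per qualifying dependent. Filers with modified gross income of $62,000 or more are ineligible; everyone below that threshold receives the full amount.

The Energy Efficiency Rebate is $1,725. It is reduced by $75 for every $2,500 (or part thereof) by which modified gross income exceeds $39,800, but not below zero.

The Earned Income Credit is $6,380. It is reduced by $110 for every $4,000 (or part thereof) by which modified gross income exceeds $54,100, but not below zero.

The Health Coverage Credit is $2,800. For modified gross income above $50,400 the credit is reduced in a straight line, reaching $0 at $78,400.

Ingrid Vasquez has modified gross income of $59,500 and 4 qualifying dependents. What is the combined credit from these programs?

Dependent Care Credit: base = 4 × $6,000 = $24,000. $59,500 is below the $62,000 cutoff, so the full $24,000 applies.
Energy Efficiency Rebate: income exceeds $39,800 by $19,700, which is 8 full-or-partial $2,500 increments; reduction = 8 × $75 = $600, leaving $1,125.
Earned Income Credit: income exceeds $54,100 by $5,400, which is 2 full-or-partial $4,000 increments; reduction = 2 × $110 = $220, leaving $6,160.
Health Coverage Credit: $59,500 is $9,100 into a $28,000 phase-out range, leaving 18,900/28,000 of the credit: $2,800 × 18,900/28,000 = $1,890.
Total: $24,000 + $1,125 + $6,160 + $1,890 = $33,175.

$33,175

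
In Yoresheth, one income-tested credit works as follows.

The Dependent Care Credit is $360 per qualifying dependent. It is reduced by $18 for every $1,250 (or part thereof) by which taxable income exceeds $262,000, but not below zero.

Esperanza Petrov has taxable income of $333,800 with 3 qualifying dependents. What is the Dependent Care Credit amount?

$36

Dependent Care Credit: base = 3 × $360 = $1,080. income exceeds $262,000 by $71,800, which is 58 full-or-partial $1,250 increments; reduction = 58 × $18 = $1,044, leaving $36.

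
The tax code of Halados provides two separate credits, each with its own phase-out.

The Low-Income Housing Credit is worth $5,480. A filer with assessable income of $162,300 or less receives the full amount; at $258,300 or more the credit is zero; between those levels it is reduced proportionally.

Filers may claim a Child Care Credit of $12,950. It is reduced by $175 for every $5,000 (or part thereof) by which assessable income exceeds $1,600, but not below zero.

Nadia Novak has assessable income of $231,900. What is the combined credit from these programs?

$6,232

Low-Income Housing Credit: $231,900 is $69,600 into a $96,000 phase-out range, leaving 26,400/96,000 of the credit: $5,480 × 26,400/96,000 = $1,507.
Child Care Credit: income exceeds $1,600 by $230,300, which is 47 full-or-partial $5,000 increments; reduction = 47 × $175 = $8,225, leaving $4,725.
Total: $1,507 + $4,725 = $6,232.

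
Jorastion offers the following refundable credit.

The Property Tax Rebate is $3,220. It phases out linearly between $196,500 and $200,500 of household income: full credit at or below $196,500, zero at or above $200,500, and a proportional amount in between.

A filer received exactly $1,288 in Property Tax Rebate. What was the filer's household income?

$1,288 is 1,288/3,220 of the full $3,220, so 1,932/3,220 of the $4,000 range has been used: income = $196,500 + $4,000 × 1,932/3,220 = $198,900.

$198,900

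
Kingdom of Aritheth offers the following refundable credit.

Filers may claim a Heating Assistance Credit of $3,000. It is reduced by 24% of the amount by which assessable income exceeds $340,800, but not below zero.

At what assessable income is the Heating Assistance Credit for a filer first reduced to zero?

$353,300

The credit falls by 24% of each dollar above $340,800, so it reaches zero when the excess is $3,000 / 24% = $12,500: income = $340,800 + $12,500 = $353,300.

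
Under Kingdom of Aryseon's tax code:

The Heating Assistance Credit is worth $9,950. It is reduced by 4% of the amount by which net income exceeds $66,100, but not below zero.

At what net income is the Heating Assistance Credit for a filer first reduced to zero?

$314,850

The credit falls by 4% of each dollar above $66,100, so it reaches zero when the excess is $9,950 / 4% = $248,750: income = $66,100 + $248,750 = $314,850.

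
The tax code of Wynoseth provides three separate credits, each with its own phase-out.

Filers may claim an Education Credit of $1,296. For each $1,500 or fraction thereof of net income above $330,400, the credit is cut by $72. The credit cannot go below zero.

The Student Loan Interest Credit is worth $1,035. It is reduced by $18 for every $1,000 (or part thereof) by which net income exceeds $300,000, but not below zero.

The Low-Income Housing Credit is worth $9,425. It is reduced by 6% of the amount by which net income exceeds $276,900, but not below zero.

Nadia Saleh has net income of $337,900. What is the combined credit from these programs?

Education Credit: income exceeds $330,400 by $7,500, which is 5 full-or-partial $1,500 increments; reduction = 5 × $72 = $360, leaving $936.
Student Loan Interest Credit: income exceeds $300,000 by $37,900, which is 38 full-or-partial $1,000 increments; reduction = 38 × $18 = $684, leaving $351.
Low-Income Housing Credit: 6% of the $61,000 excess over $276,900 is $3,660; credit = $9,425 − $3,660 = $5,765.
Total: $936 + $351 + $5,765 = $7,052.

$7,052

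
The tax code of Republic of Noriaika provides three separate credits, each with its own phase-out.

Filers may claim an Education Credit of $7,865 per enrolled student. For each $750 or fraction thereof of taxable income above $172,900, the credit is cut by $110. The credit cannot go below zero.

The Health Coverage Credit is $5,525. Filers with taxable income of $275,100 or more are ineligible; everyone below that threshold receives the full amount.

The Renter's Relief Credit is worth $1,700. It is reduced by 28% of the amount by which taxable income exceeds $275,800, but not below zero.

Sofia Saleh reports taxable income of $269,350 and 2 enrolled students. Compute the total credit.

$8,765

Education Credit: base = 2 × $7,865 = $15,730. income exceeds $172,900 by $96,450, which is 129 full-or-partial $750 increments; reduction = 129 × $110 = $14,190, leaving $1,540.
Health Coverage Credit: $269,350 is below the $275,100 cutoff, so the full $5,525 applies.
Renter's Relief Credit: $269,350 is at or below the $275,800 threshold, so the full $1,700 applies.
Total: $1,540 + $5,525 + $1,700 = $8,765.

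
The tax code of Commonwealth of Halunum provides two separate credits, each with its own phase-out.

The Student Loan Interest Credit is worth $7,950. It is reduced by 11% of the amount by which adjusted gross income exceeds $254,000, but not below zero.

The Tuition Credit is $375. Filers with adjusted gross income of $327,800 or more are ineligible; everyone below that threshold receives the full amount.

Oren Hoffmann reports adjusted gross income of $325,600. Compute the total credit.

$449

Student Loan Interest Credit: 11% of the $71,600 excess over $254,000 is $7,876; credit = $7,950 − $7,876 = $74.
Tuition Credit: $325,600 is below the $327,800 cutoff, so the full $375 applies.
Total: $74 + $375 = $449.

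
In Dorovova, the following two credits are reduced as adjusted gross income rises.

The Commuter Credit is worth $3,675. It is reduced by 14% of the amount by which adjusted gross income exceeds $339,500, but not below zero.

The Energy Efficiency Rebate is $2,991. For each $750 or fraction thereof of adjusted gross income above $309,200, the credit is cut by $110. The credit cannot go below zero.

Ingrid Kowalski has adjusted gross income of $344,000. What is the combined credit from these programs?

$3,045

Commuter Credit: 14% of the $4,500 excess over $339,500 is $630; credit = $3,675 − $630 = $3,045.
Energy Efficiency Rebate: income exceeds $309,200 by $34,800 → 47 increments × $110 = $5,170 ≥ base, so the credit is $0.
Total: $3,045 + $0 = $3,045.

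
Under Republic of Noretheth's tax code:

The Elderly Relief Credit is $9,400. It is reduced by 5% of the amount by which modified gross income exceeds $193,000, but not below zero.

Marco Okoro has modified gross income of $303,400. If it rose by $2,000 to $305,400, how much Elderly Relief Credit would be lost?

$100

At $303,400 — 5% of the $110,400 excess over $193,000 is $5,520; credit = $9,400 − $5,520 = $3,880.
At $305,400 — 5% of the $112,400 excess over $193,000 is $5,620; credit = $9,400 − $5,620 = $3,780.
Lost: $3,880 − $3,780 = $100.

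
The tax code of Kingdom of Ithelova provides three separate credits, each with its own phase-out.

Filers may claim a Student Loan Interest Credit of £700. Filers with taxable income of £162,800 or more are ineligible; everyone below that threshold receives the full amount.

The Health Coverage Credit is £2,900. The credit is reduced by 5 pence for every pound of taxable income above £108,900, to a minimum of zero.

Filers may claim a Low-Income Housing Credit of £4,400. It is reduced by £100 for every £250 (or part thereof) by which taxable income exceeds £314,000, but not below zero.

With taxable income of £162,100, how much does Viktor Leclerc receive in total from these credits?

Student Loan Interest Credit: £162,100 is below the £162,800 cutoff, so the full £700 applies.
Health Coverage Credit: 5% of the £53,200 excess over £108,900 is £2,660; credit = £2,900 − £2,660 = £240.
Low-Income Housing Credit: £162,100 is at or below the £314,000 threshold, so the full £4,400 applies.
Total: £700 + £240 + £4,400 = £5,340.

£5,340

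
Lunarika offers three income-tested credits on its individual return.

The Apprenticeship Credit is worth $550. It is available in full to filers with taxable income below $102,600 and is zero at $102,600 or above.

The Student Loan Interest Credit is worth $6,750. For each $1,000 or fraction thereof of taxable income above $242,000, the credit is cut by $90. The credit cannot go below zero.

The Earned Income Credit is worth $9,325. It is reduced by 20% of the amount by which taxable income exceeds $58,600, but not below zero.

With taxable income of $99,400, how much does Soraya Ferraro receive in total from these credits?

Apprenticeship Credit: $99,400 is below the $102,600 cutoff, so the full $550 applies.
Student Loan Interest Credit: $99,400 is at or below the $242,000 threshold, so the full $6,750 applies.
Earned Income Credit: 20% of the $40,800 excess over $58,600 is $8,160; credit = $9,325 − $8,160 = $1,165.
Total: $550 + $6,750 + $1,165 = $8,465.

$8,465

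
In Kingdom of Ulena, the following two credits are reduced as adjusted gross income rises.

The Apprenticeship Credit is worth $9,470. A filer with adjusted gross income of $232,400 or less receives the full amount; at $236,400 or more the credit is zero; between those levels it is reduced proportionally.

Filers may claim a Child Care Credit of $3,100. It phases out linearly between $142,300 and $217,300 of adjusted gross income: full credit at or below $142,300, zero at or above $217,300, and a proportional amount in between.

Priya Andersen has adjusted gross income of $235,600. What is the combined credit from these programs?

$1,894

Apprenticeship Credit: $235,600 is $3,200 into a $4,000 phase-out range, leaving 800/4,000 of the credit: $9,470 × 800/4,000 = $1,894.
Child Care Credit: $235,600 is at or above $217,300, so the credit is $0.
Total: $1,894 + $0 = $1,894.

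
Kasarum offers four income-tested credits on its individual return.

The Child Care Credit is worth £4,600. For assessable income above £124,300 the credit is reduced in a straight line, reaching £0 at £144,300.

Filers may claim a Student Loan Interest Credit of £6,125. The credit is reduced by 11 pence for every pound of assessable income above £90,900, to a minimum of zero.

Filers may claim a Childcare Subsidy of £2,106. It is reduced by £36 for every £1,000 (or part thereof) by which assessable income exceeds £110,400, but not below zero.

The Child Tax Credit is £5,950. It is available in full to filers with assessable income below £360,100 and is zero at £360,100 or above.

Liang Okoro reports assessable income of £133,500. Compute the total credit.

Child Care Credit: £133,500 is £9,200 into a £20,000 phase-out range, leaving 10,800/20,000 of the credit: £4,600 × 10,800/20,000 = £2,484.
Student Loan Interest Credit: 11% of the £42,600 excess over £90,900 is £4,686; credit = £6,125 − £4,686 = £1,439.
Childcare Subsidy: income exceeds £110,400 by £23,100, which is 24 full-or-partial £1,000 increments; reduction = 24 × £36 = £864, leaving £1,242.
Child Tax Credit: £133,500 is below the £360,100 cutoff, so the full £5,950 applies.
Total: £2,484 + £1,439 + £1,242 + £5,950 = £11,115.

£11,115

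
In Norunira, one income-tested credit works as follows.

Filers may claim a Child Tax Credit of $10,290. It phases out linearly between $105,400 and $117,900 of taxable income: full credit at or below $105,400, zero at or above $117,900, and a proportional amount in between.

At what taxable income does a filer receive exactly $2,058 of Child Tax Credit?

$115,400

$2,058 is 2,058/10,290 of the full $10,290, so 8,232/10,290 of the $12,500 range has been used: income = $105,400 + $12,500 × 8,232/10,290 = $115,400.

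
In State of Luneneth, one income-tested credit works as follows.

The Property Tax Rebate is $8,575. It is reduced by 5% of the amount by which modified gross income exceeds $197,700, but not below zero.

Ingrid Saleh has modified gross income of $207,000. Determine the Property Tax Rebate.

$8,110

Property Tax Rebate: 5% of the $9,300 excess over $197,700 is $465; credit = $8,575 − $465 = $8,110.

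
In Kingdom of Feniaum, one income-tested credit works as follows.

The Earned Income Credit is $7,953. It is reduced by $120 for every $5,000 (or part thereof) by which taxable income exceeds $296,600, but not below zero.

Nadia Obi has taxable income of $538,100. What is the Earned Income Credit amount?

$2,073

Earned Income Credit: income exceeds $296,600 by $241,500, which is 49 full-or-partial $5,000 increments; reduction = 49 × $120 = $5,880, leaving $2,073.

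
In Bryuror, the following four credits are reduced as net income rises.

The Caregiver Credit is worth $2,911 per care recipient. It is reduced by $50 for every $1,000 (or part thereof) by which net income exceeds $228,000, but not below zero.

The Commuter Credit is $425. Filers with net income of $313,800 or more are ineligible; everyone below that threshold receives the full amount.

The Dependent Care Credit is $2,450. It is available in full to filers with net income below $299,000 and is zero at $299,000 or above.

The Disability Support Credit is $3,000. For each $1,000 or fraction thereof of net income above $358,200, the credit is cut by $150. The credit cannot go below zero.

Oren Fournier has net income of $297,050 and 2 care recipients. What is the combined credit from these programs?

$8,197

Caregiver Credit: base = 2 × $2,911 = $5,822. income exceeds $228,000 by $69,050, which is 70 full-or-partial $1,000 increments; reduction = 70 × $50 = $3,500, leaving $2,322.
Commuter Credit: $297,050 is below the $313,800 cutoff, so the full $425 applies.
Dependent Care Credit: $297,050 is below the $299,000 cutoff, so the full $2,450 applies.
Disability Support Credit: $297,050 is at or below the $358,200 threshold, so the full $3,000 applies.
Total: $2,322 + $425 + $2,450 + $3,000 = $8,197.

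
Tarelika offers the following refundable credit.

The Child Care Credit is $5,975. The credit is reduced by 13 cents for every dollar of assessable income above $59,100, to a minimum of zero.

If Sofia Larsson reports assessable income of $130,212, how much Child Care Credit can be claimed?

$0

Child Care Credit: 13% of the $71,112 excess over $59,100 is $9,244.56 ≥ base, so the credit is $0.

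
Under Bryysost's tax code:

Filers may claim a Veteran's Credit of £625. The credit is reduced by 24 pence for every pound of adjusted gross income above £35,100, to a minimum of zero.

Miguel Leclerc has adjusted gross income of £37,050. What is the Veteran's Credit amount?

Veteran's Credit: 24% of the £1,950 excess over £35,100 is £468; credit = £625 − £468 = £157.

£157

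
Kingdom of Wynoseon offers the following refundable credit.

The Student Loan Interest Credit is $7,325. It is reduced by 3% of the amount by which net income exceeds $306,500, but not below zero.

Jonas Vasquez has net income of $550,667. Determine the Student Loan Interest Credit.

Student Loan Interest Credit: 3% of the $244,167 excess over $306,500 is $7,325.01 ≥ base, so the credit is $0.

$0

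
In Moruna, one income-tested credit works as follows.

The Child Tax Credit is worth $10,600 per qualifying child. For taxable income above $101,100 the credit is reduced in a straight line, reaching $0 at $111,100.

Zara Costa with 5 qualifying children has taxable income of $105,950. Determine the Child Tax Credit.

$27,295

Child Tax Credit: base = 5 × $10,600 = $53,000. $105,950 is $4,850 into a $10,000 phase-out range, leaving 5,150/10,000 of the credit: $53,000 × 5,150/10,000 = $27,295.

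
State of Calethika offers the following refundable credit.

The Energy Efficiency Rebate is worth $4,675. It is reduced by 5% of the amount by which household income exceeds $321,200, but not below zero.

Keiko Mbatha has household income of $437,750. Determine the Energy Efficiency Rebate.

$0

Energy Efficiency Rebate: 5% of the $116,550 excess over $321,200 is $5,827.50 ≥ base, so the credit is $0.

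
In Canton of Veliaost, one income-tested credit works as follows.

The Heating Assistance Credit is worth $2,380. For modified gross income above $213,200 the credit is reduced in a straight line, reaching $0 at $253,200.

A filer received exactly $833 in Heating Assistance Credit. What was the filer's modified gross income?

$239,200

$833 is 833/2,380 of the full $2,380, so 1,547/2,380 of the $40,000 range has been used: income = $213,200 + $40,000 × 1,547/2,380 = $239,200.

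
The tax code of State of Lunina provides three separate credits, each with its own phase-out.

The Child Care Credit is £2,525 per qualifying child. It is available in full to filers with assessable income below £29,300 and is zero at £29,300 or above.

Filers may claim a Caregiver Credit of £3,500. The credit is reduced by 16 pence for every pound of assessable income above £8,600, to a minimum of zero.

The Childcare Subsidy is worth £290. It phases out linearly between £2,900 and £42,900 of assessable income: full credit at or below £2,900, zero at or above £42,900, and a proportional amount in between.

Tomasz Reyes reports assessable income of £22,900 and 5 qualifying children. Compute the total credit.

Child Care Credit: base = 5 × £2,525 = £12,625. £22,900 is below the £29,300 cutoff, so the full £12,625 applies.
Caregiver Credit: 16% of the £14,300 excess over £8,600 is £2,288; credit = £3,500 − £2,288 = £1,212.
Childcare Subsidy: £22,900 is £20,000 into a £40,000 phase-out range, leaving 20,000/40,000 of the credit: £290 × 20,000/40,000 = £145.
Total: £12,625 + £1,212 + £145 = £13,982.

£13,982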